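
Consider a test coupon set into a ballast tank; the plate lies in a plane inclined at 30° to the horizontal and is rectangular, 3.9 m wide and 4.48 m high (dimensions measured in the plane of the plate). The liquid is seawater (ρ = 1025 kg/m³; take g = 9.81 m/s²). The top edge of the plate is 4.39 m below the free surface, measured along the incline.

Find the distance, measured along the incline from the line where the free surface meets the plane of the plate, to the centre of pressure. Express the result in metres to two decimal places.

y_p = 6.88 m

γ = ρg = 1025 × 9.81 / 1000 = 10.05525 kN/m³.
Let θ = 30° be the plate's angle to the horizontal; measure y along the incline from where the plane meets the free surface. Vertical depth h = y·sinθ with sinθ = 0.500000.
The centroid lies 4.48/2 = 2.24 m below the top edge, so y_c = 4.39 + 2.24 = 6.63 m and h_c = 6.63 × 0.500000 = 3.315 m.
A = 3.9 × 4.48 = 17.472 m².
Resultant F = γ·h_c·A = 10.05525 × 3.315 × 17.472 = 582.397 kN.
I_c = b·h³/12 = 3.9 × 4.48³/12 = 29.2225 m⁴.
Centre of pressure: y_p = y_c + I_c/(y_c·A) = 6.63 + 29.2225/(6.63 × 17.472) = 6.63 + 0.252267 = 6.88227 m along the plane.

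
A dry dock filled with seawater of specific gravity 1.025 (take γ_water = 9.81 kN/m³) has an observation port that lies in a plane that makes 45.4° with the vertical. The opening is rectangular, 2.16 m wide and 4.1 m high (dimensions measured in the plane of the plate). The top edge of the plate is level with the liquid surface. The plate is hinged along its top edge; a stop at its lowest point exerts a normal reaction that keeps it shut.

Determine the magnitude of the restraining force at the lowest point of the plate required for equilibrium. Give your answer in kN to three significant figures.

P ≈ 85.5 kN

γ = 1.025 × 9.81 = 10.05525 kN/m³.
The plate makes 45.4° with the vertical, i.e. θ = 90° − 45.4° = 44.6° to the horizontal. Measuring y along the incline from the free-surface line, vertical depth h = y·sinθ with sinθ = 0.702153.
The centroid lies 4.1/2 = 2.05 m below the top edge, so y_c = 2.05 m and h_c = 2.05 × 0.702153 = 1.43941 m.
A = 2.16 × 4.1 = 8.856 m².
Resultant F = γ·h_c·A = 10.05525 × 1.43941 × 8.856 = 128.178 kN.
I_c = b·h³/12 = 2.16 × 4.1³/12 = 12.4058 m⁴.
Centre of pressure: y_p = y_c + I_c/(y_c·A) = 2.05 + 12.4058/(2.05 × 8.856) = 2.05 + 0.683334 = 2.73333 m along the plane.
The resultant acts 2.05 + 0.683334 = 2.73333 m (along the plate) below the hinge at the top edge, so the moment about the hinge is M = F × 2.73333 = 128.178 × 2.73333 = 350.353 kN·m.
A normal force at the bottom, 4.1 m from the hinge, must supply this moment: P = 350.353/4.1 = 85.452 kN.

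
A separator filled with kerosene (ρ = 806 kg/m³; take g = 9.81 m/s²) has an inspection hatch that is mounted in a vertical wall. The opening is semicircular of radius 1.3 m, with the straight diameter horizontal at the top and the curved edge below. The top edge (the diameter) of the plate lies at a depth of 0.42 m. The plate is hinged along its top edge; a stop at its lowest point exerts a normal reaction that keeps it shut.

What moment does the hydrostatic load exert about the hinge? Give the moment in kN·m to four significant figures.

M ≈ 13.73 kN·m

γ = ρg = 806 × 9.81 / 1000 = 7.90686 kN/m³.
The centroid of a semicircle lies 4r/(3π) = 0.551737 m from the diameter, here below the top edge, so the centroid depth is h_c = 0.42 + 0.551737 = 0.971737 m.
A = πr²/2 = π × 1.3²/2 = 2.65465 m².
Resultant F = γ·h_c·A = 7.90686 × 0.971737 × 2.65465 = 20.3967 kN.
I_c = (π/8 − 8/(9π))·r⁴ = 0.109757 × 1.3⁴ = 0.313477 m⁴.
Centre of pressure: y_p = y_c + I_c/(y_c·A) = 0.971737 + 0.313477/(0.971737 × 2.65465) = 0.971737 + 0.121521 = 1.09326 m along the plane.
The resultant acts 0.551737 + 0.121521 = 0.673258 m (along the plate) below the hinge at the top edge, so the moment about the hinge is M = F × 0.673258 = 20.3967 × 0.673258 = 13.7322 kN·m.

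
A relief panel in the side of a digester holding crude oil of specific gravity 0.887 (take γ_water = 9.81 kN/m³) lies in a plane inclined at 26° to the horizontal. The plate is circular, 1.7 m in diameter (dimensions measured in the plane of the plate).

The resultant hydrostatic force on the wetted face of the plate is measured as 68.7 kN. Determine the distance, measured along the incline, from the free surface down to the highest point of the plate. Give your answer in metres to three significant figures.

γ = 0.887 × 9.81 = 8.70147 kN/m³.
A = π(0.85)² = 2.2698 m².
From F = γ·h_c·A, the centroid depth is h_c = 68.7/(8.70147 × 2.2698) = 3.47838 m.
Let θ = 26° be the plate's angle to the horizontal; measure y along the incline from where the plane meets the free surface. Vertical depth h = y·sinθ with sinθ = 0.438371.
Along the incline, y_c = h_c/sinθ = 3.47838/0.438371 = 7.93479 m.
The centroid is at the centre, 0.85 m below the top of the plate, so the highest point sits at y_top = 7.93479 − 0.85 = 7.08479 m along the incline.

y_top ≈ 7.08 m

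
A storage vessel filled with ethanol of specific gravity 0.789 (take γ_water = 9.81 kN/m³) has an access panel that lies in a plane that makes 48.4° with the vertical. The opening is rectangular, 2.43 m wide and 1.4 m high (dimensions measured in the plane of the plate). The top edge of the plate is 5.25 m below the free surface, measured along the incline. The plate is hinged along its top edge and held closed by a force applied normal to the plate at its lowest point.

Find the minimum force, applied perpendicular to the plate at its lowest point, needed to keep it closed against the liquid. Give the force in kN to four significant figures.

P ≈ 54.05 kN

γ = 0.789 × 9.81 = 7.74009 kN/m³.
The plate makes 48.4° with the vertical, i.e. θ = 90° − 48.4° = 41.6° to the horizontal. Measuring y along the incline from the free-surface line, vertical depth h = y·sinθ with sinθ = 0.663926.
The centroid lies 1.4/2 = 0.7 m below the top edge, so y_c = 5.25 + 0.7 = 5.95 m and h_c = 5.95 × 0.663926 = 3.95036 m.
A = 2.43 × 1.4 = 3.402 m².
Resultant F = γ·h_c·A = 7.74009 × 3.95036 × 3.402 = 104.02 kN.
I_c = b·h³/12 = 2.43 × 1.4³/12 = 0.55566 m⁴.
Centre of pressure: y_p = y_c + I_c/(y_c·A) = 5.95 + 0.55566/(5.95 × 3.402) = 5.95 + 0.027451 = 5.97745 m along the plane.
The resultant acts 0.7 + 0.027451 = 0.727451 m (along the plate) below the hinge at the top edge, so the moment about the hinge is M = F × 0.727451 = 104.02 × 0.727451 = 75.6695 kN·m.
A normal force at the bottom, 1.4 m from the hinge, must supply this moment: P = 75.6695/1.4 = 54.0496 kN.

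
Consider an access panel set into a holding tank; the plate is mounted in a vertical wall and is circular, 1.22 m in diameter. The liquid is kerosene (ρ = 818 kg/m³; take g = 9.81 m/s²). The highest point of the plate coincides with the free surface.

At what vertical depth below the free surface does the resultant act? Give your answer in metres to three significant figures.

γ = ρg = 818 × 9.81 / 1000 = 8.02458 kN/m³.
The centroid is at the centre, 0.61 m below the top of the plate, so the centroid depth is h_c = 0.61 m.
A = π(0.61)² = 1.16899 m².
Resultant F = γ·h_c·A = 8.02458 × 0.61 × 1.16899 = 5.7222 kN.
I_c = πr⁴/4 = π × 0.61⁴/4 = 0.108745 m⁴.
Centre of pressure: y_p = y_c + I_c/(y_c·A) = 0.61 + 0.108745/(0.61 × 1.16899) = 0.61 + 0.1525 = 0.7625 m along the plane.

h_p = 0.763 m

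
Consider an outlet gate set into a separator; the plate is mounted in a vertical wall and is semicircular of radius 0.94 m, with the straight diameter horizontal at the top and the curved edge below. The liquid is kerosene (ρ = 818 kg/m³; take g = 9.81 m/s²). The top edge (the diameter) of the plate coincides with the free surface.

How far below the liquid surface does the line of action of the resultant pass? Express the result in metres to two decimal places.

γ = ρg = 818 × 9.81 / 1000 = 8.02458 kN/m³.
The centroid of a semicircle lies 4r/(3π) = 0.398948 m from the diameter, here below the top edge, so the centroid depth is h_c = 0.398948 m.
A = πr²/2 = π × 0.94²/2 = 1.38796 m².
Resultant F = γ·h_c·A = 8.02458 × 0.398948 × 1.38796 = 4.4434 kN.
I_c = (π/8 − 8/(9π))·r⁴ = 0.109757 × 0.94⁴ = 0.0856927 m⁴.
Centre of pressure: y_p = y_c + I_c/(y_c·A) = 0.398948 + 0.0856927/(0.398948 × 1.38796) = 0.398948 + 0.154757 = 0.553705 m along the plane.

h_p = 0.55 m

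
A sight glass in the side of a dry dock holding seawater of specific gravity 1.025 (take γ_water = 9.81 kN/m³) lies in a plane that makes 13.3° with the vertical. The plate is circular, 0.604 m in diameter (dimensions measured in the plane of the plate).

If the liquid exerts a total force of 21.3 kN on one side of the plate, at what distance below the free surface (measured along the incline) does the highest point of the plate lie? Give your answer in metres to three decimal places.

γ = 1.025 × 9.81 = 10.05525 kN/m³.
A = π(0.302)² = 0.286526 m².
From F = γ·h_c·A, the centroid depth is h_c = 21.3/(10.05525 × 0.286526) = 7.39303 m.
The plate makes 13.3° with the vertical, i.e. θ = 90° − 13.3° = 76.7° to the horizontal. Measuring y along the incline from the free-surface line, vertical depth h = y·sinθ with sinθ = 0.973179.
Along the incline, y_c = h_c/sinθ = 7.39303/0.973179 = 7.59678 m.
The centroid is at the centre, 0.302 m below the top of the plate, so the highest point sits at y_top = 7.59678 − 0.302 = 7.29478 m along the incline.

y_top ≈ 7.295 m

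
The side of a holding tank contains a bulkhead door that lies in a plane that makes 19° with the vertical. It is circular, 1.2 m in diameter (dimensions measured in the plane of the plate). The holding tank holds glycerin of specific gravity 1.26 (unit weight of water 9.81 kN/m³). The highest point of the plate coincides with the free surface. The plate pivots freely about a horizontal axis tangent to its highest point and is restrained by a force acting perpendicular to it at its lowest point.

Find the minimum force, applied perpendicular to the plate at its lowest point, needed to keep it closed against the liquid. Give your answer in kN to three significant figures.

P ≈ 4.96 kN

γ = 1.26 × 9.81 = 12.3606 kN/m³.
The plate makes 19° with the vertical, i.e. θ = 90° − 19° = 71° to the horizontal. Measuring y along the incline from the free-surface line, vertical depth h = y·sinθ with sinθ = 0.945519.
The centroid is at the centre, 0.6 m below the top of the plate, so y_c = 0.6 m and h_c = 0.6 × 0.945519 = 0.567311 m.
A = π(0.6)² = 1.13097 m².
Resultant F = γ·h_c·A = 12.3606 × 0.567311 × 1.13097 = 7.93071 kN.
I_c = πr⁴/4 = π × 0.6⁴/4 = 0.101788 m⁴.
Centre of pressure: y_p = y_c + I_c/(y_c·A) = 0.6 + 0.101788/(0.6 × 1.13097) = 0.6 + 0.150001 = 0.750001 m along the plane.
The resultant acts 0.6 + 0.150001 = 0.750001 m (along the plate) below the hinge at the top edge, so the moment about the hinge is M = F × 0.750001 = 7.93071 × 0.750001 = 5.94804 kN·m.
A normal force at the bottom, 1.2 m from the hinge, must supply this moment: P = 5.94804/1.2 = 4.9567 kN.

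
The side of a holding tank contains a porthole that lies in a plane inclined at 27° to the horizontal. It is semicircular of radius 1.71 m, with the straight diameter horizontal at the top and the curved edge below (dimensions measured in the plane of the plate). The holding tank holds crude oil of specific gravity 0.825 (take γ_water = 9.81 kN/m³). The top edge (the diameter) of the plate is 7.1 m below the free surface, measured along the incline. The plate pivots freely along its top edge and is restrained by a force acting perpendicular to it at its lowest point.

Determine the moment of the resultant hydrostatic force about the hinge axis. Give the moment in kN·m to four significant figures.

M ≈ 99.30 kN·m

γ = 0.825 × 9.81 = 8.09325 kN/m³.
Let θ = 27° be the plate's angle to the horizontal; measure y along the incline from where the plane meets the free surface. Vertical depth h = y·sinθ with sinθ = 0.453990.
The centroid of a semicircle lies 4r/(3π) = 0.725747 m from the diameter, here below the top edge, so y_c = 7.1 + 0.725747 = 7.82575 m and h_c = 7.82575 × 0.453990 = 3.55281 m.
A = πr²/2 = π × 1.71²/2 = 4.59317 m².
Resultant F = γ·h_c·A = 8.09325 × 3.55281 × 4.59317 = 132.071 kN.
I_c = (π/8 − 8/(9π))·r⁴ = 0.109757 × 1.71⁴ = 0.938462 m⁴.
Centre of pressure: y_p = y_c + I_c/(y_c·A) = 7.82575 + 0.938462/(7.82575 × 4.59317) = 7.82575 + 0.0261083 = 7.85186 m along the plane.
The resultant acts 0.725747 + 0.0261083 = 0.751855 m (along the plate) below the hinge at the top edge, so the moment about the hinge is M = F × 0.751855 = 132.071 × 0.751855 = 99.2982 kN·m.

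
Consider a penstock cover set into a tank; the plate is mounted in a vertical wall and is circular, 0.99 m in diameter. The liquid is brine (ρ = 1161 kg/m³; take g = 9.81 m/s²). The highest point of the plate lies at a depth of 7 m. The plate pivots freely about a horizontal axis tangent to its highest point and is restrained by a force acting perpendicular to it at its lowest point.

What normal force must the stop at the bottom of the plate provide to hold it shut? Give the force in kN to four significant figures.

γ = ρg = 1161 × 9.81 / 1000 = 11.38941 kN/m³.
The centroid is at the centre, 0.495 m below the top of the plate, so the centroid depth is h_c = 7 + 0.495 = 7.495 m.
A = π(0.495)² = 0.769769 m².
Resultant F = γ·h_c·A = 11.38941 × 7.495 × 0.769769 = 65.7103 kN.
I_c = πr⁴/4 = π × 0.495⁴/4 = 0.0471531 m⁴.
Centre of pressure: y_p = y_c + I_c/(y_c·A) = 7.495 + 0.0471531/(7.495 × 0.769769) = 7.495 + 0.00817294 = 7.50317 m along the plane.
The resultant acts 0.495 + 0.00817294 = 0.503173 m (along the plate) below the hinge at the top edge, so the moment about the hinge is M = F × 0.503173 = 65.7103 × 0.503173 = 33.0636 kN·m.
A normal force at the bottom, 0.99 m from the hinge, must supply this moment: P = 33.0636/0.99 = 33.3976 kN.

P ≈ 33.40 kN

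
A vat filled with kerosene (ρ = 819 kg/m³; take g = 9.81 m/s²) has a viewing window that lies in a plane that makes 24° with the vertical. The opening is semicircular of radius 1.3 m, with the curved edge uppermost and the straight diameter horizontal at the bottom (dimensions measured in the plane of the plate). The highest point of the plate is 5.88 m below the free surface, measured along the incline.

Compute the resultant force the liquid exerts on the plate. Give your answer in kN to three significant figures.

F ≈ 129 kN

γ = ρg = 819 × 9.81 / 1000 = 8.03439 kN/m³.
The plate makes 24° with the vertical, i.e. θ = 90° − 24° = 66° to the horizontal. Measuring y along the incline from the free-surface line, vertical depth h = y·sinθ with sinθ = 0.913545.
The centroid lies 4r/(3π) = 0.551737 m above the diameter, so r − 4r/(3π) = 1.3 − 0.551737 = 0.748263 m below the topmost point, so y_c = 5.88 + 0.748263 = 6.62826 m and h_c = 6.62826 × 0.913545 = 6.05521 m.
A = πr²/2 = π × 1.3²/2 = 2.65465 m².
Resultant F = γ·h_c·A = 8.03439 × 6.05521 × 2.65465 = 129.149 kN.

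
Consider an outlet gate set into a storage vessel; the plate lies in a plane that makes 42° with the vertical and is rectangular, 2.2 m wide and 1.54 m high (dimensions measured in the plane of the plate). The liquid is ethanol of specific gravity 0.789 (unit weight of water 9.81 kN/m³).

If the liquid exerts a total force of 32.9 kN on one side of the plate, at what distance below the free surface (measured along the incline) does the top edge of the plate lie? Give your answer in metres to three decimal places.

γ = 0.789 × 9.81 = 7.74009 kN/m³.
A = 2.2 × 1.54 = 3.388 m².
From F = γ·h_c·A, the centroid depth is h_c = 32.9/(7.74009 × 3.388) = 1.2546 m.
The plate makes 42° with the vertical, i.e. θ = 90° − 42° = 48° to the horizontal. Measuring y along the incline from the free-surface line, vertical depth h = y·sinθ with sinθ = 0.743145.
Along the incline, y_c = h_c/sinθ = 1.2546/0.743145 = 1.68823 m.
The centroid lies 1.54/2 = 0.77 m below the top edge, so the top edge sits at y_top = 1.68823 − 0.77 = 0.91823 m along the incline.

y_top ≈ 0.918 m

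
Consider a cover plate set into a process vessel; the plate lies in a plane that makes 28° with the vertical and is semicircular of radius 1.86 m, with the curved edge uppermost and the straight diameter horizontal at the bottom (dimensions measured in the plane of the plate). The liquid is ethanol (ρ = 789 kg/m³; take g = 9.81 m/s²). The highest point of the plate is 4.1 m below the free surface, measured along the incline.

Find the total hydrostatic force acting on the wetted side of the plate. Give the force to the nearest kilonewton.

γ = ρg = 789 × 9.81 / 1000 = 7.74009 kN/m³.
The plate makes 28° with the vertical, i.e. θ = 90° − 28° = 62° to the horizontal. Measuring y along the incline from the free-surface line, vertical depth h = y·sinθ with sinθ = 0.882948.
The centroid lies 4r/(3π) = 0.789409 m above the diameter, so r − 4r/(3π) = 1.86 − 0.789409 = 1.07059 m below the topmost point, so y_c = 4.1 + 1.07059 = 5.17059 m and h_c = 5.17059 × 0.882948 = 4.56536 m.
A = πr²/2 = π × 1.86²/2 = 5.43433 m².
Resultant F = γ·h_c·A = 7.74009 × 4.56536 × 5.43433 = 192.029 kN.

F ≈ 192 kN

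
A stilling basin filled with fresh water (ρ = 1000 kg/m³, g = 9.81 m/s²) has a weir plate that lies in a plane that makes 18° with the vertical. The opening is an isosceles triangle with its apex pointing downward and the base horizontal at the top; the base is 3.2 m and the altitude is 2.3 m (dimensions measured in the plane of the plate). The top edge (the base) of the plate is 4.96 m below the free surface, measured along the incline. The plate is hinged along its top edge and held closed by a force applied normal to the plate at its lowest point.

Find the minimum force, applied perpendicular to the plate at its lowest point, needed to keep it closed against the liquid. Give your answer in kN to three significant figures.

γ = ρg = 1000 × 9.81 = 9810 N/m³ = 9.81 kN/m³.
The plate makes 18° with the vertical, i.e. θ = 90° − 18° = 72° to the horizontal. Measuring y along the incline from the free-surface line, vertical depth h = y·sinθ with sinθ = 0.951057.
With the apex down, the centroid sits h/3 = 2.3/3 = 0.766667 m below the base (the top edge), so y_c = 4.96 + 0.766667 = 5.72667 m and h_c = 5.72667 × 0.951057 = 5.44639 m.
A = ½ × 3.2 × 2.3 = 3.68 m².
Resultant F = γ·h_c·A = 9.81 × 5.44639 × 3.68 = 196.619 kN.
I_c = b·h³/36 = 3.2 × 2.3³/36 = 1.08151 m⁴.
Centre of pressure: y_p = y_c + I_c/(y_c·A) = 5.72667 + 1.08151/(5.72667 × 3.68) = 5.72667 + 0.0513193 = 5.77799 m along the plane.
The resultant acts 0.766667 + 0.0513193 = 0.817986 m (along the plate) below the hinge at the top edge, so the moment about the hinge is M = F × 0.817986 = 196.619 × 0.817986 = 160.832 kN·m.
A normal force at the bottom, 2.3 m from the hinge, must supply this moment: P = 160.832/2.3 = 69.927 kN.

P ≈ 69.9 kN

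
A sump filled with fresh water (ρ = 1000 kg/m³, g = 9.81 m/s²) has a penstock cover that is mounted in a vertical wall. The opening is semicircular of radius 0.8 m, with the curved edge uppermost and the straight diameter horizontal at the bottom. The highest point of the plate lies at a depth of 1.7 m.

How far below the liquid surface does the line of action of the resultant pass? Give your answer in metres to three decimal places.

γ = ρg = 1000 × 9.81 = 9810 N/m³ = 9.81 kN/m³.
The centroid lies 4r/(3π) = 0.339531 m above the diameter, so r − 4r/(3π) = 0.8 − 0.339531 = 0.460469 m below the topmost point, so the centroid depth is h_c = 1.7 + 0.460469 = 2.16047 m.
A = πr²/2 = π × 0.8²/2 = 1.00531 m².
Resultant F = γ·h_c·A = 9.81 × 2.16047 × 1.00531 = 21.3068 kN.
I_c = (π/8 − 8/(9π))·r⁴ = 0.109757 × 0.8⁴ = 0.0449565 m⁴.
Centre of pressure: y_p = y_c + I_c/(y_c·A) = 2.16047 + 0.0449565/(2.16047 × 1.00531) = 2.16047 + 0.0206988 = 2.18117 m along the plane.

h_p = 2.181 m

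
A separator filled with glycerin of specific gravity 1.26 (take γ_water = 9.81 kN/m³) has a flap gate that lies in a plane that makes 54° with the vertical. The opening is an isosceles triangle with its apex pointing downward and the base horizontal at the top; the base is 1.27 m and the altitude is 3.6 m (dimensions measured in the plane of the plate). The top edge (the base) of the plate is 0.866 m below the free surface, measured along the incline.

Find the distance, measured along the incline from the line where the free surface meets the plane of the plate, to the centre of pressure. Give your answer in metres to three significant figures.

γ = 1.26 × 9.81 = 12.3606 kN/m³.
The plate makes 54° with the vertical, i.e. θ = 90° − 54° = 36° to the horizontal. Measuring y along the incline from the free-surface line, vertical depth h = y·sinθ with sinθ = 0.587785.
With the apex down, the centroid sits h/3 = 3.6/3 = 1.2 m below the base (the top edge), so y_c = 0.866 + 1.2 = 2.066 m and h_c = 2.066 × 0.587785 = 1.21436 m.
A = ½ × 1.27 × 3.6 = 2.286 m².
Resultant F = γ·h_c·A = 12.3606 × 1.21436 × 2.286 = 34.3134 kN.
I_c = b·h³/36 = 1.27 × 3.6³/36 = 1.64592 m⁴.
Centre of pressure: y_p = y_c + I_c/(y_c·A) = 2.066 + 1.64592/(2.066 × 2.286) = 2.066 + 0.3485 = 2.4145 m along the plane.

y_p = 2.41 m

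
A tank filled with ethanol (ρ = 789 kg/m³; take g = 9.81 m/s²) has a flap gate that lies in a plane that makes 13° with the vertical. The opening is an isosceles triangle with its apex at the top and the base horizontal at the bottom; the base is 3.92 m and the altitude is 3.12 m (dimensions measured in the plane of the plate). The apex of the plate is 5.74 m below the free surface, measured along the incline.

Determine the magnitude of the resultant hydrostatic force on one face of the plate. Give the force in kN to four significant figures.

F ≈ 360.7 kN

γ = ρg = 789 × 9.81 / 1000 = 7.74009 kN/m³.
The plate makes 13° with the vertical, i.e. θ = 90° − 13° = 77° to the horizontal. Measuring y along the incline from the free-surface line, vertical depth h = y·sinθ with sinθ = 0.974370.
With the apex up, the centroid sits 2h/3 = 2 × 3.12/3 = 2.08 m below the apex, so y_c = 5.74 + 2.08 = 7.82 m and h_c = 7.82 × 0.974370 = 7.61957 m.
A = ½ × 3.92 × 3.12 = 6.1152 m².
Resultant F = γ·h_c·A = 7.74009 × 7.61957 × 6.1152 = 360.651 kN.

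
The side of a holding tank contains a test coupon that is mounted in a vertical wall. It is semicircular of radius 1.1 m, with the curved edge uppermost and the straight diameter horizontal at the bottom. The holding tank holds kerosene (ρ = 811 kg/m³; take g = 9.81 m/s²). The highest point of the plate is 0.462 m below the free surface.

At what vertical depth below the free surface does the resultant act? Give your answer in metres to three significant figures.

γ = ρg = 811 × 9.81 / 1000 = 7.95591 kN/m³.
The centroid lies 4r/(3π) = 0.466854 m above the diameter, so r − 4r/(3π) = 1.1 − 0.466854 = 0.633146 m below the topmost point, so the centroid depth is h_c = 0.462 + 0.633146 = 1.09515 m.
A = πr²/2 = π × 1.1²/2 = 1.90066 m².
Resultant F = γ·h_c·A = 7.95591 × 1.09515 × 1.90066 = 16.5603 kN.
I_c = (π/8 − 8/(9π))·r⁴ = 0.109757 × 1.1⁴ = 0.160695 m⁴.
Centre of pressure: y_p = y_c + I_c/(y_c·A) = 1.09515 + 0.160695/(1.09515 × 1.90066) = 1.09515 + 0.0772012 = 1.17235 m along the plane.

h_p = 1.17 m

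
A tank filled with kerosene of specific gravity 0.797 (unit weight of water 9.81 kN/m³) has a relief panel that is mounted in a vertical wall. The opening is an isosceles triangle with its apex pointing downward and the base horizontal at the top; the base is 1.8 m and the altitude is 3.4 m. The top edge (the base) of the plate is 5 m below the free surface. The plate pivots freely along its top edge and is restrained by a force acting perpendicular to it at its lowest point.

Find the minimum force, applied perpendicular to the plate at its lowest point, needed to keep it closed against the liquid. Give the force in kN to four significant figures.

γ = 0.797 × 9.81 = 7.81857 kN/m³.
With the apex down, the centroid sits h/3 = 3.4/3 = 1.13333 m below the base (the top edge), so the centroid depth is h_c = 5 + 1.13333 = 6.13333 m.
A = ½ × 1.8 × 3.4 = 3.06 m².
Resultant F = γ·h_c·A = 7.81857 × 6.13333 × 3.06 = 146.739 kN.
I_c = b·h³/36 = 1.8 × 3.4³/36 = 1.9652 m⁴.
Centre of pressure: y_p = y_c + I_c/(y_c·A) = 6.13333 + 1.9652/(6.13333 × 3.06) = 6.13333 + 0.10471 = 6.23804 m along the plane.
The resultant acts 1.13333 + 0.10471 = 1.23804 m (along the plate) below the hinge at the top edge, so the moment about the hinge is M = F × 1.23804 = 146.739 × 1.23804 = 181.669 kN·m.
A normal force at the bottom, 3.4 m from the hinge, must supply this moment: P = 181.669/3.4 = 53.4321 kN.

P ≈ 53.43 kN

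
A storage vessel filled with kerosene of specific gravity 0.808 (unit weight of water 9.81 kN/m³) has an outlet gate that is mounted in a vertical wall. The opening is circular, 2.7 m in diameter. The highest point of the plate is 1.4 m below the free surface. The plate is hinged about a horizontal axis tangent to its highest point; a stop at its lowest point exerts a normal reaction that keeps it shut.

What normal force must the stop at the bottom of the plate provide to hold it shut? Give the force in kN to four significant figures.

P ≈ 70.06 kN

γ = 0.808 × 9.81 = 7.92648 kN/m³.
The centroid is at the centre, 1.35 m below the top of the plate, so the centroid depth is h_c = 1.4 + 1.35 = 2.75 m.
A = π(1.35)² = 5.72555 m².
Resultant F = γ·h_c·A = 7.92648 × 2.75 × 5.72555 = 124.805 kN.
I_c = πr⁴/4 = π × 1.35⁴/4 = 2.6087 m⁴.
Centre of pressure: y_p = y_c + I_c/(y_c·A) = 2.75 + 2.6087/(2.75 × 5.72555) = 2.75 + 0.165682 = 2.91568 m along the plane.
The resultant acts 1.35 + 0.165682 = 1.51568 m (along the plate) below the hinge at the top edge, so the moment about the hinge is M = F × 1.51568 = 124.805 × 1.51568 = 189.164 kN·m.
A normal force at the bottom, 2.7 m from the hinge, must supply this moment: P = 189.164/2.7 = 70.0607 kN.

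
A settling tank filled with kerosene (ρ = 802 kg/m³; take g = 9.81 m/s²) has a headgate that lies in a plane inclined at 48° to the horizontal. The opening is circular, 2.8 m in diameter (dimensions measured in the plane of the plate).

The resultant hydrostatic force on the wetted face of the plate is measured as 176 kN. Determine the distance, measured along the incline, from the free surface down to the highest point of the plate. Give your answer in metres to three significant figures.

y_top ≈ 3.49 m

γ = ρg = 802 × 9.81 / 1000 = 7.86762 kN/m³.
A = π(1.4)² = 6.15752 m².
From F = γ·h_c·A, the centroid depth is h_c = 176/(7.86762 × 6.15752) = 3.63298 m.
Let θ = 48° be the plate's angle to the horizontal; measure y along the incline from where the plane meets the free surface. Vertical depth h = y·sinθ with sinθ = 0.743145.
Along the incline, y_c = h_c/sinθ = 3.63298/0.743145 = 4.88866 m.
The centroid is at the centre, 1.4 m below the top of the plate, so the highest point sits at y_top = 4.88866 − 1.4 = 3.48866 m along the incline.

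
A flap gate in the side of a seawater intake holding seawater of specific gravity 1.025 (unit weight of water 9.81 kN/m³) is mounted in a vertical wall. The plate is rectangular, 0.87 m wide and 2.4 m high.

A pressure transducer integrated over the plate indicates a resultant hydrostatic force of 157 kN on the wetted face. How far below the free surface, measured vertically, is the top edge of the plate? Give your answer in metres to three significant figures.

γ = 1.025 × 9.81 = 10.05525 kN/m³.
A = 0.87 × 2.4 = 2.088 m².
From F = γ·h_c·A, the centroid depth is h_c = 157/(10.05525 × 2.088) = 7.47784 m.
The centroid lies 2.4/2 = 1.2 m below the top edge, so the top edge sits at h_top = 7.47784 − 1.2 = 6.27784 m below the surface.

d_top ≈ 6.28 m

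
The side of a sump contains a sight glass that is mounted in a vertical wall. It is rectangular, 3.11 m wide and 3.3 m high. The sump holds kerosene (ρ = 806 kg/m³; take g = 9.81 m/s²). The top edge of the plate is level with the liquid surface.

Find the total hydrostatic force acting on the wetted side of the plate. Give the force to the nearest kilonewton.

F ≈ 134 kN

γ = ρg = 806 × 9.81 / 1000 = 7.90686 kN/m³.
The centroid lies 3.3/2 = 1.65 m below the top edge, so the centroid depth is h_c = 1.65 m.
A = 3.11 × 3.3 = 10.263 m².
Resultant F = γ·h_c·A = 7.90686 × 1.65 × 10.263 = 133.894 kN.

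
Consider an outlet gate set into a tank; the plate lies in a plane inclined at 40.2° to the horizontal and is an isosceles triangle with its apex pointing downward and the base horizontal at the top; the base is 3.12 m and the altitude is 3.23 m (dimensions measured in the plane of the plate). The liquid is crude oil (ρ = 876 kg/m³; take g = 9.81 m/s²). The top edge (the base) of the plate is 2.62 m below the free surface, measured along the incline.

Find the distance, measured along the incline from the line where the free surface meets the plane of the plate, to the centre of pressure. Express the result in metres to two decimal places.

γ = ρg = 876 × 9.81 / 1000 = 8.59356 kN/m³.
Let θ = 40.2° be the plate's angle to the horizontal; measure y along the incline from where the plane meets the free surface. Vertical depth h = y·sinθ with sinθ = 0.645458.
With the apex down, the centroid sits h/3 = 3.23/3 = 1.07667 m below the base (the top edge), so y_c = 2.62 + 1.07667 = 3.69667 m and h_c = 3.69667 × 0.645458 = 2.38605 m.
A = ½ × 3.12 × 3.23 = 5.0388 m².
Resultant F = γ·h_c·A = 8.59356 × 2.38605 × 5.0388 = 103.319 kN.
I_c = b·h³/36 = 3.12 × 3.23³/36 = 2.92052 m⁴.
Centre of pressure: y_p = y_c + I_c/(y_c·A) = 3.69667 + 2.92052/(3.69667 × 5.0388) = 3.69667 + 0.156791 = 3.85346 m along the plane.

y_p = 3.85 m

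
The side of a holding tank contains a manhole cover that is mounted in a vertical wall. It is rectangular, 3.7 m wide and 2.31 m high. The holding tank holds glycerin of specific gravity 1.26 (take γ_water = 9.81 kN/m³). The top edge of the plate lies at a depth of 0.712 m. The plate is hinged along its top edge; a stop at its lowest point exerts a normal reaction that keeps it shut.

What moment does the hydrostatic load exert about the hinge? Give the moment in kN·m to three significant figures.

M ≈ 275 kN·m

γ = 1.26 × 9.81 = 12.3606 kN/m³.
The centroid lies 2.31/2 = 1.155 m below the top edge, so the centroid depth is h_c = 0.712 + 1.155 = 1.867 m.
A = 3.7 × 2.31 = 8.547 m².
Resultant F = γ·h_c·A = 12.3606 × 1.867 × 8.547 = 197.241 kN.
I_c = b·h³/12 = 3.7 × 2.31³/12 = 3.80064 m⁴.
Centre of pressure: y_p = y_c + I_c/(y_c·A) = 1.867 + 3.80064/(1.867 × 8.547) = 1.867 + 0.238176 = 2.10518 m along the plane.
The resultant acts 1.155 + 0.238176 = 1.39318 m (along the plate) below the hinge at the top edge, so the moment about the hinge is M = F × 1.39318 = 197.241 × 1.39318 = 274.792 kN·m.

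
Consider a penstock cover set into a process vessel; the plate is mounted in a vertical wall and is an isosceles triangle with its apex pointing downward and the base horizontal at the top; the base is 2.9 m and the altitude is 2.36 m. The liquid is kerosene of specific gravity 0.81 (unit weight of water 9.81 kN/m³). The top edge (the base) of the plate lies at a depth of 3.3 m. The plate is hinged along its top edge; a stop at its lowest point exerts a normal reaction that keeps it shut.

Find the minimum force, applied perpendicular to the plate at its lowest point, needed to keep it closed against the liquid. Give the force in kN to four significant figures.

P ≈ 40.61 kN

γ = 0.81 × 9.81 = 7.9461 kN/m³.
With the apex down, the centroid sits h/3 = 2.36/3 = 0.786667 m below the base (the top edge), so the centroid depth is h_c = 3.3 + 0.786667 = 4.08667 m.
A = ½ × 2.9 × 2.36 = 3.422 m².
Resultant F = γ·h_c·A = 7.9461 × 4.08667 × 3.422 = 111.123 kN.
I_c = b·h³/36 = 2.9 × 2.36³/36 = 1.05884 m⁴.
Centre of pressure: y_p = y_c + I_c/(y_c·A) = 4.08667 + 1.05884/(4.08667 × 3.422) = 4.08667 + 0.0757148 = 4.16238 m along the plane.
The resultant acts 0.786667 + 0.0757148 = 0.862382 m (along the plate) below the hinge at the top edge, so the moment about the hinge is M = F × 0.862382 = 111.123 × 0.862382 = 95.8305 kN·m.
A normal force at the bottom, 2.36 m from the hinge, must supply this moment: P = 95.8305/2.36 = 40.6061 kN.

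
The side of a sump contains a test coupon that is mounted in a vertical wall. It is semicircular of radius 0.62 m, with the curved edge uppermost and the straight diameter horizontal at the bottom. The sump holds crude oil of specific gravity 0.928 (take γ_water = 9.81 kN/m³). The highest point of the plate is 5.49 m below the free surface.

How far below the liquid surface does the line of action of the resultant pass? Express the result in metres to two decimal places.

h_p = 5.85 m

γ = 0.928 × 9.81 = 9.10368 kN/m³.
The centroid lies 4r/(3π) = 0.263136 m above the diameter, so r − 4r/(3π) = 0.62 − 0.263136 = 0.356864 m below the topmost point, so the centroid depth is h_c = 5.49 + 0.356864 = 5.84686 m.
A = πr²/2 = π × 0.62²/2 = 0.603814 m².
Resultant F = γ·h_c·A = 9.10368 × 5.84686 × 0.603814 = 32.1398 kN.
I_c = (π/8 − 8/(9π))·r⁴ = 0.109757 × 0.62⁴ = 0.0162181 m⁴.
Centre of pressure: y_p = y_c + I_c/(y_c·A) = 5.84686 + 0.0162181/(5.84686 × 0.603814) = 5.84686 + 0.00459382 = 5.85145 m along the plane.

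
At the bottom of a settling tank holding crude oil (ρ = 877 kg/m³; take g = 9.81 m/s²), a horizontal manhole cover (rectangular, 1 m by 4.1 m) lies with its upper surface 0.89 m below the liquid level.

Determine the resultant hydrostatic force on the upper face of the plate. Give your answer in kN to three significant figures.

F ≈ 31.4 kN

γ = ρg = 877 × 9.81 / 1000 = 8.60337 kN/m³.
The plate is horizontal, so pressure is uniform at p = γ·h = 8.60337 × 0.89 = 7.657 kN/m².
A = 1 × 4.1 = 4.1 m².
F = p·A = 7.657 × 4.1 = 31.3937 kN.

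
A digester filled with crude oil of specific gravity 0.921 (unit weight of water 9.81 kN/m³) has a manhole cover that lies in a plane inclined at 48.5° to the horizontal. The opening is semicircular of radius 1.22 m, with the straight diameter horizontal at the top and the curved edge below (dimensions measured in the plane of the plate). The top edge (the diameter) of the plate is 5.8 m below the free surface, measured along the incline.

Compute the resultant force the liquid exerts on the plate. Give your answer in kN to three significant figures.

γ = 0.921 × 9.81 = 9.03501 kN/m³.
Let θ = 48.5° be the plate's angle to the horizontal; measure y along the incline from where the plane meets the free surface. Vertical depth h = y·sinθ with sinθ = 0.748956.
The centroid of a semicircle lies 4r/(3π) = 0.517784 m from the diameter, here below the top edge, so y_c = 5.8 + 0.517784 = 6.31778 m and h_c = 6.31778 × 0.748956 = 4.73174 m.
A = πr²/2 = π × 1.22²/2 = 2.33797 m².
Resultant F = γ·h_c·A = 9.03501 × 4.73174 × 2.33797 = 99.9513 kN.

F ≈ 100 kN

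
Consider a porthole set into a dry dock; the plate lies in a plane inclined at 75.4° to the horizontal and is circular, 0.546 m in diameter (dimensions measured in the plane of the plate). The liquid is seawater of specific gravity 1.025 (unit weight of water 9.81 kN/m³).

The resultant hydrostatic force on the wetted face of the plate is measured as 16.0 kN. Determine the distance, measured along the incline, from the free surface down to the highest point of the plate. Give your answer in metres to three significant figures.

y_top ≈ 6.75 m

γ = 1.025 × 9.81 = 10.05525 kN/m³.
A = π(0.273)² = 0.23414 m².
From F = γ·h_c·A, the centroid depth is h_c = 16.0/(10.05525 × 0.23414) = 6.79597 m.
Let θ = 75.4° be the plate's angle to the horizontal; measure y along the incline from where the plane meets the free surface. Vertical depth h = y·sinθ with sinθ = 0.967709.
Along the incline, y_c = h_c/sinθ = 6.79597/0.967709 = 7.02274 m.
The centroid is at the centre, 0.273 m below the top of the plate, so the highest point sits at y_top = 7.02274 − 0.273 = 6.74974 m along the incline.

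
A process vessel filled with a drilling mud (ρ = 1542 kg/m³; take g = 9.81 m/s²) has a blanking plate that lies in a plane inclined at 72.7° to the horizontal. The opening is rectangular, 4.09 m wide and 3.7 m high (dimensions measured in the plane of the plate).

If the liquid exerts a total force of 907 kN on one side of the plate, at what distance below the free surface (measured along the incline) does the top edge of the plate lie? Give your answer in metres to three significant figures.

y_top ≈ 2.30 m

γ = ρg = 1542 × 9.81 / 1000 = 15.12702 kN/m³.
A = 4.09 × 3.7 = 15.133 m².
From F = γ·h_c·A, the centroid depth is h_c = 907/(15.12702 × 15.133) = 3.96213 m.
Let θ = 72.7° be the plate's angle to the horizontal; measure y along the incline from where the plane meets the free surface. Vertical depth h = y·sinθ with sinθ = 0.954761.
Along the incline, y_c = h_c/sinθ = 3.96213/0.954761 = 4.14987 m.
The centroid lies 3.7/2 = 1.85 m below the top edge, so the top edge sits at y_top = 4.14987 − 1.85 = 2.29987 m along the incline.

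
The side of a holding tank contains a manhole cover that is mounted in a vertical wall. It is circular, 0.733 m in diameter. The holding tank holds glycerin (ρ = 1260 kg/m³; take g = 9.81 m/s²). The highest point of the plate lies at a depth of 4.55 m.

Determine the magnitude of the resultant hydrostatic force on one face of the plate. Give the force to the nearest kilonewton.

F ≈ 26 kN

γ = ρg = 1260 × 9.81 / 1000 = 12.3606 kN/m³.
The centroid is at the centre, 0.3665 m below the top of the plate, so the centroid depth is h_c = 4.55 + 0.3665 = 4.9165 m.
A = π(0.3665)² = 0.421986 m².
Resultant F = γ·h_c·A = 12.3606 × 4.9165 × 0.421986 = 25.6445 kN.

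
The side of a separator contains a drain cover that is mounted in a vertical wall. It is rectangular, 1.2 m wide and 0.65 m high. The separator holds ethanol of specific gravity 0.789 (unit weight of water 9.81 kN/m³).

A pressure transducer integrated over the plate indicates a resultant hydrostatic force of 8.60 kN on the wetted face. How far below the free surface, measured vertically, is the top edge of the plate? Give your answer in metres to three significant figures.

γ = 0.789 × 9.81 = 7.74009 kN/m³.
A = 1.2 × 0.65 = 0.78 m².
From F = γ·h_c·A, the centroid depth is h_c = 8.60/(7.74009 × 0.78) = 1.42448 m.
The centroid lies 0.65/2 = 0.325 m below the top edge, so the top edge sits at h_top = 1.42448 − 0.325 = 1.09948 m below the surface.

d_top ≈ 1.10 m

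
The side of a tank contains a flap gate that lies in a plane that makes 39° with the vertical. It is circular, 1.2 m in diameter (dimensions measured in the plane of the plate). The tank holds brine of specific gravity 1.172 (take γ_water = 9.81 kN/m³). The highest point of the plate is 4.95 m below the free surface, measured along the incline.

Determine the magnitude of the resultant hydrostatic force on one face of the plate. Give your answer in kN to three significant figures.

F ≈ 56.1 kN

γ = 1.172 × 9.81 = 11.49732 kN/m³.
The plate makes 39° with the vertical, i.e. θ = 90° − 39° = 51° to the horizontal. Measuring y along the incline from the free-surface line, vertical depth h = y·sinθ with sinθ = 0.777146.
The centroid is at the centre, 0.6 m below the top of the plate, so y_c = 4.95 + 0.6 = 5.55 m and h_c = 5.55 × 0.777146 = 4.31316 m.
A = π(0.6)² = 1.13097 m².
Resultant F = γ·h_c·A = 11.49732 × 4.31316 × 1.13097 = 56.0846 kN.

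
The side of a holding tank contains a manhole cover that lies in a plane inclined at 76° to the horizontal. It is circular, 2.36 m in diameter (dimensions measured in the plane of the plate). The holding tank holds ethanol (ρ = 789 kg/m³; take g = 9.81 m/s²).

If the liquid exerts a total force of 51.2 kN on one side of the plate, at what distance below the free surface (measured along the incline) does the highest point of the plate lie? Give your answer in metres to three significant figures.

γ = ρg = 789 × 9.81 / 1000 = 7.74009 kN/m³.
A = π(1.18)² = 4.37435 m².
From F = γ·h_c·A, the centroid depth is h_c = 51.2/(7.74009 × 4.37435) = 1.5122 m.
Let θ = 76° be the plate's angle to the horizontal; measure y along the incline from where the plane meets the free surface. Vertical depth h = y·sinθ with sinθ = 0.970296.
Along the incline, y_c = h_c/sinθ = 1.5122/0.970296 = 1.55849 m.
The centroid is at the centre, 1.18 m below the top of the plate, so the highest point sits at y_top = 1.55849 − 1.18 = 0.37849 m along the incline.

y_top ≈ 0.378 m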